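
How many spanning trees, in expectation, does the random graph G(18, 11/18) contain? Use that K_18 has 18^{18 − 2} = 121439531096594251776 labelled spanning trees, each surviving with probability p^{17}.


K_18 has 18^{18 − 2} = 121439531096594251776 labelled spanning trees.
For each such spanning tree H, let X_H = 1 if all 17 edges of H are present in G. Then P[X_H = 1] = p^{17} = (11/18)^{17} = 505447028499293771/2185911559738696531968.
By linearity of expectation: E[X] = Σ_H E[X_H] = 121439531096594251776 · p^{17} = 121439531096594251776 · 505447028499293771/2185911559738696531968 = 505447028499293771/18.
Numerically: E[X] ≈ 2.81e+16.

E[X] = 121439531096594251776 · (11/18)^{17} = 505447028499293771/18 ≈ 2.81e+16.


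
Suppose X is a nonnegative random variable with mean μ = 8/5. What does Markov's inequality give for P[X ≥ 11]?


μ = E[X] = 8/5, a = 11.
Markov: P[X ≥ 11] ≤ μ/a = (8/5)/11 = 8/55.
Numerically: ≈ 0.14545.
(Since a = 11 > μ = 1.60000, the bound 8/55 is < 1 and informative.)

P[X ≥ 11] ≤ 8/55 ≈ 0.14545.


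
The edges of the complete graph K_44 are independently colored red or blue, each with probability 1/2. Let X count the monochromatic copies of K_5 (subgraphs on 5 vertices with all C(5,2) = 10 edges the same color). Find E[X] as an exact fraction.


Let X = Σ_S X_S over the C(44, 5) = 1086008 subsets S of size 5, where X_S = 1 if the K_5 on S is monochromatic.
For a fixed S, the K_5 on S has C(5, 2) = 10 edges. P[all 10 edges red] = (1/2)^10, and likewise for blue, so P[monochromatic] = 2·(1/2)^10 = 2^{1 − 10} = 1/512.
By linearity of expectation: E[X] = C(44, 5) · 2^{1 − 10} = 1086008 · 1/512 = 135751/64.
Numerically: E[X] ≈ 2121.109.

E[X] = C(44,5)·2^(1−C(5,2)) = 135751/64 ≈ 2121.109.


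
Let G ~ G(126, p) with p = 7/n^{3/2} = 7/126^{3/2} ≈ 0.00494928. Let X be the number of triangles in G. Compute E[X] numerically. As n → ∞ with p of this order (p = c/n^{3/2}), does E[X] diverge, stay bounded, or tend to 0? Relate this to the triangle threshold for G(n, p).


Number of potential triangles: C(126, 3) = 325500.
Each occurs with probability p³ ≈ (0.00494928)³ ≈ 1.21234623e-07.
By linearity: E[X] = C(126, 3)·p³ ≈ 325500 · 1.21234623e-07 ≈ 0.039462.
Since α = 3/2 > 1, p = c/n^{3/2} = o(1/n) is below the triangle threshold p ~ 1/n. Asymptotically E[X] ~ (c³/6)·n^{3(1−α)} = (7³/6)·n^{-1.5} → 0, so by Markov's inequality G has no triangles w.h.p.

E[X] ≈ 0.039462; in regime p = Θ(1/n^{3/2}) E[X] tends to 0 (below the triangle threshold p ~ 1/n).


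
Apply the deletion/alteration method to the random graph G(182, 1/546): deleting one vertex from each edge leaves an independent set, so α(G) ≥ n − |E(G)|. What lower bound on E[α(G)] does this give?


E[|E(G)|] = C(182, 2)·p = 16471 · (1/546) = 181/6.
E[α(G)] ≥ n − E[|E(G)|] = 182 − 181/6 = 911/6.
Numerically: ≈ 151.8333.
(This is only a lower bound; the true E[α(G)] may be larger.)

E[α(G)] ≥ 911/6 ≈ 151.8333.


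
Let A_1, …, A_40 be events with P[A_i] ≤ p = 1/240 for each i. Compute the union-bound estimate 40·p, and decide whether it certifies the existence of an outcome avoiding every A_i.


Union bound: P[∪_{i=1}^{40} A_i] ≤ Σ_i P[A_i] ≤ 40·p = 40·(1/240) = 1/6.
Numerically: 1/6 ≈ 0.166667.
Is 1/6 < 1? YES.
Since P[∪ A_i] ≤ 1/6 < 1, the complement has P[∩ A_i^c] ≥ 1 − 1/6 = 5/6 > 0, so some outcome avoids every A_i.

40·p = 1/6 ≈ 0.166667; existence CERTIFIED by the union bound.


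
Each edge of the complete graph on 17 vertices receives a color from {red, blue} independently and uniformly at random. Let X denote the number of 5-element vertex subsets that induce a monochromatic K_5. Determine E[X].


Let X = Σ_S X_S over the C(17, 5) = 6188 subsets S of size 5, where X_S = 1 if the K_5 on S is monochromatic.
For a fixed S, the K_5 on S has C(5, 2) = 10 edges. P[all 10 edges red] = (1/2)^10, and likewise for blue, so P[monochromatic] = 2·(1/2)^10 = 2^{1 − 10} = 1/512.
By linearity of expectation: E[X] = C(17, 5) · 2^{1 − 10} = 6188 · 1/512 = 1547/128.
Numerically: E[X] ≈ 12.0859.

E[X] = C(17,5)·2^(1−C(5,2)) = 1547/128 ≈ 12.0859.


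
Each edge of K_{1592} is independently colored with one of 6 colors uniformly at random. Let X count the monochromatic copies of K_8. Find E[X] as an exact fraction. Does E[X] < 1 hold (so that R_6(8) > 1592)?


E[X] = C(1592, 8) · 6^{1 − 28} = 1005480414540892933435 · 6^{−27} = 1005480414540892933435/1023490369077469249536.
As a reduced fraction: E[X] = 1005480414540892933435/1023490369077469249536 ≈ 0.9824034.
Is E[X] < 1? YES.
Since E[X] < 1, there exists a 6-coloring of K_{1592} with no monochromatic K_8; hence R_6(8) > 1592.

E[X] = 1005480414540892933435/1023490369077469249536 ≈ 0.9824034; E[X] < 1, so R_6(8) > 1592.


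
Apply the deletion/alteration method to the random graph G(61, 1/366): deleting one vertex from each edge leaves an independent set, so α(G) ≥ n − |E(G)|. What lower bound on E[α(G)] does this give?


E[|E(G)|] = C(61, 2)·p = 1830 · (1/366) = 5.
E[α(G)] ≥ n − E[|E(G)|] = 61 − 5 = 56.
Numerically: ≈ 56.000000.
(This is only a lower bound; the true E[α(G)] may be larger.)

E[α(G)] ≥ 56 ≈ 56.000000.


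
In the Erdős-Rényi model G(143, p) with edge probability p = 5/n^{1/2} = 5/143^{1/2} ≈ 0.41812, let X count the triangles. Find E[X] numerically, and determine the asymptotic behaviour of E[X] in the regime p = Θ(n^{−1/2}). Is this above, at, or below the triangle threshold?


Number of potential triangles: C(143, 3) = 477191.
Each occurs with probability p³ ≈ (0.41812)³ ≈ 7.3098078e-02.
By linearity: E[X] = C(143, 3)·p³ ≈ 477191 · 7.3098078e-02 ≈ 34881.74484.
Since α = 1/2 < 1, p = c/n^{1/2} ≫ 1/n is above the triangle threshold p ~ 1/n. Asymptotically E[X] ~ (c³/6)·n^{3(1−α)} = (5³/6)·n^{1.5} → ∞; triangles are abundant w.h.p.

E[X] ≈ 34881.74484; in regime p = Θ(1/n^{1/2}) E[X] diverges (above the triangle threshold p ~ 1/n).


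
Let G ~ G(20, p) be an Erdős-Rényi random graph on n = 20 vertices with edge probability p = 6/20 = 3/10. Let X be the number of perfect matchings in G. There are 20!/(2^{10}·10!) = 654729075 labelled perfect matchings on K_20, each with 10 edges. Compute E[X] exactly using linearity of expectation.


K_20 has 20!/(2^{10}·10!) = 654729075 labelled perfect matchings.
For each such perfect matching H, let X_H = 1 if all 10 edges of H are present in G. Then P[X_H = 1] = p^{10} = (3/10)^{10} = 59049/10000000000.
By linearity: E[X] = Σ_H E[X_H] = 654729075 · p^{10} = 654729075 · 59049/10000000000 = 1546443885987/400000000.
Numerically: E[X] ≈ 3866.

E[X] = 654729075 · (3/10)^{10} = 1546443885987/400000000 ≈ 3866.


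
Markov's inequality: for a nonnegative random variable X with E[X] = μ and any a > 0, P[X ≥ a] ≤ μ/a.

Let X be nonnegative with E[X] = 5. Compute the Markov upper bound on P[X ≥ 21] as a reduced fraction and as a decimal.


μ = E[X] = 5, a = 21.
Markov: P[X ≥ 21] ≤ μ/a = (5)/21 = 5/21.
Numerically: ≈ 0.2381.
(Since a = 21 > μ = 5.0000, the bound 5/21 is < 1 and informative.)

P[X ≥ 21] ≤ 5/21 ≈ 0.2381.


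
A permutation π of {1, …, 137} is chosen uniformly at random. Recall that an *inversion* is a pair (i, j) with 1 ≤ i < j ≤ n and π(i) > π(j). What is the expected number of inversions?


Write X = Σ X_I over the C(137, 2) = 9316 pairs i < j, with X_I the indicator of one inversion.
There are 9316 indicators.
For each fixed pair i < j, the values π(i) and π(j) are two distinct elements of {1, …, 137} in uniformly random order; by symmetry P[π(i) > π(j)] = 1/2.
By linearity: E[X] = 9316 · (1/2) = C(137, 2) · (1/2) = 9316/2 = 4658 ≈ 4658.00000.

E[X] = 4658 = 4658.00000.


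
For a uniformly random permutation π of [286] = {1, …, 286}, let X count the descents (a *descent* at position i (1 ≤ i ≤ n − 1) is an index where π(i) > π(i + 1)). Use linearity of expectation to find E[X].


Write X = Σ X_I over i = 1, …, 285, with X_I the indicator of one descent.
There are 285 indicators.
For each fixed i, the pair (π(i), π(i+1)) is a uniformly random ordered pair of distinct values from {1, …, 286}; by symmetry P[π(i) > π(i+1)] = 1/2.
By linearity: E[X] = 285 · (1/2) = (286 − 1) · (1/2) = 285/2 ≈ 142.50000.

E[X] = 285/2 = 142.50000.


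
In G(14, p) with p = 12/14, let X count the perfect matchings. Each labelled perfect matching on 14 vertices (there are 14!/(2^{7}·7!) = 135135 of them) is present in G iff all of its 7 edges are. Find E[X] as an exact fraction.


K_14 has 14!/(2^{7}·7!) = 135135 labelled perfect matchings.
For each such perfect matching H, let X_H = 1 if all 7 edges of H are present in G. Then P[X_H = 1] = p^{7} = (6/7)^{7} = 279936/823543.
Summing the indicators: E[X] = Σ_H E[X_H] = 135135 · p^{7} = 135135 · 279936/823543 = 5404164480/117649.
Numerically: E[X] ≈ 4.59e+04.

E[X] = 135135 · (6/7)^{7} = 5404164480/117649 ≈ 4.59e+04.


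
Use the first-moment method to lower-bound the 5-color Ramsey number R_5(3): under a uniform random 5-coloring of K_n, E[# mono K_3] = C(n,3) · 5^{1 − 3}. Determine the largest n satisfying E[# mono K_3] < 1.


We need C(n, 3) · 5^{1 − 3} < 1, i.e. C(n, 3) < 5^{3 − 1} = 25.
Check values of n near the boundary:
  n = 3: C(3, 3) = 1; 1 < 25? YES
  n = 4: C(4, 3) = 4; 4 < 25? YES
  n = 5: C(5, 3) = 10; 10 < 25? YES
  n = 6: C(6, 3) = 20; 20 < 25? YES
  n = 7: C(7, 3) = 35; 35 < 25? NO
The largest n with C(n, 3) < 25 is n = 6 (where E[X] = 4/5 ≈ 0.80000). Hence R_5(3) > 6, i.e. R_5(3) ≥ 7.

Largest n = 6; hence R_5(3) > 6.


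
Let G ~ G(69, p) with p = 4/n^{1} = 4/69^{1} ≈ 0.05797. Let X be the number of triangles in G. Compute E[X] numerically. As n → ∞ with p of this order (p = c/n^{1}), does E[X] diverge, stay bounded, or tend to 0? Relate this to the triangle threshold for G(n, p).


Number of potential triangles: C(69, 3) = 52394.
Each occurs with probability p³ ≈ (0.05797)³ ≈ 1.948196e-04.
By linearity: E[X] = C(69, 3)·p³ ≈ 52394 · 1.948196e-04 ≈ 10.2074.
Here α = 1, so p = 4/n is exactly at the triangle threshold p ~ 1/n. Asymptotically E[X] → c³/6 = 4³/6 = 32/3 ≈ 10.6667, a bounded constant. In this regime the triangle count is asymptotically Poisson(c³/6).

E[X] ≈ 10.2074; in regime p = Θ(1/n^{1}) E[X] stays bounded (at the triangle threshold p ~ 1/n).


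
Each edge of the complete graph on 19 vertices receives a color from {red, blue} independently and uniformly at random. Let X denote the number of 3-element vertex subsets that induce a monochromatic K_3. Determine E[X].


Let X = Σ_S X_S over the C(19, 3) = 969 subsets S of size 3, where X_S = 1 if the K_3 on S is monochromatic.
For a fixed S, the K_3 on S has C(3, 2) = 3 edges. P[all 3 edges red] = (1/2)^3, and likewise for blue, so P[monochromatic] = 2·(1/2)^3 = 2^{1 − 3} = 1/4.
By linearity of expectation: E[X] = C(19, 3) · 2^{1 − 3} = 969 · 1/4 = 969/4.
Numerically: E[X] ≈ 242.2500.

E[X] = C(19,3)·2^(1−C(3,2)) = 969/4 ≈ 242.2500.


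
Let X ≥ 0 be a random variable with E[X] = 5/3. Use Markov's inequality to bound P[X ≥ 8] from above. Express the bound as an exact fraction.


μ = E[X] = 5/3, a = 8.
Markov: P[X ≥ 8] ≤ μ/a = (5/3)/8 = 5/24.
Numerically: ≈ 0.20833.
(Since a = 8 > μ = 1.66667, the bound 5/24 is < 1 and informative.)

P[X ≥ 8] ≤ 5/24 ≈ 0.20833.


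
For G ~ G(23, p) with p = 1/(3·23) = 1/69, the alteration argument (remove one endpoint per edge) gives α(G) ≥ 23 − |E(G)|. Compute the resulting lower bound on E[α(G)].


E[|E(G)|] = C(23, 2)·p = 253 · (1/69) = 11/3.
E[α(G)] ≥ n − E[|E(G)|] = 23 − 11/3 = 58/3.
Numerically: ≈ 19.333.
(This is only a lower bound; the true E[α(G)] may be larger.)

E[α(G)] ≥ 58/3 ≈ 19.333.


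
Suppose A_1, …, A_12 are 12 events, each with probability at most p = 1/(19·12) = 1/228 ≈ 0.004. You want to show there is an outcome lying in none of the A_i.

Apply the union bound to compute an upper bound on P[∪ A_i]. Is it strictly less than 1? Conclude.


Union bound: P[∪_{i=1}^{12} A_i] ≤ Σ_i P[A_i] ≤ 12·p = 12·(1/228) = 1/19.
Numerically: 1/19 ≈ 0.053.
Is 1/19 < 1? YES.
Since P[∪ A_i] ≤ 1/19 < 1, the complement has P[∩ A_i^c] ≥ 1 − 1/19 = 18/19 > 0, so some outcome avoids every A_i.

12·p = 1/19 ≈ 0.053; existence CERTIFIED by the union bound.


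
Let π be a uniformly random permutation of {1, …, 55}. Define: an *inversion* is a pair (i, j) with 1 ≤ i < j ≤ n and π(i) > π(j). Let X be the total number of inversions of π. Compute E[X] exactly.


Write X = Σ X_I over the C(55, 2) = 1485 pairs i < j, with X_I the indicator of one inversion.
There are 1485 indicators.
For each fixed pair i < j, the values π(i) and π(j) are two distinct elements of {1, …, 55} in uniformly random order; by symmetry P[π(i) > π(j)] = 1/2.
By linearity: E[X] = 1485 · (1/2) = C(55, 2) · (1/2) = 1485/2 = 1485/2 ≈ 742.5000.

E[X] = 1485/2 = 742.5000.


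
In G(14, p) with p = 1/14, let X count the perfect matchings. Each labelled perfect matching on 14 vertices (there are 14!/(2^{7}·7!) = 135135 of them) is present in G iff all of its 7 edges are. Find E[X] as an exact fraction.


K_14 has 14!/(2^{7}·7!) = 135135 labelled perfect matchings.
For each such perfect matching H, let X_H = 1 if all 7 edges of H are present in G. Then P[X_H = 1] = p^{7} = (1/14)^{7} = 1/105413504.
By linearity of expectation: E[X] = Σ_H E[X_H] = 135135 · p^{7} = 135135 · 1/105413504 = 19305/15059072.
Numerically: E[X] ≈ 0.00128.

E[X] = 135135 · (1/14)^{7} = 19305/15059072 ≈ 0.00128.


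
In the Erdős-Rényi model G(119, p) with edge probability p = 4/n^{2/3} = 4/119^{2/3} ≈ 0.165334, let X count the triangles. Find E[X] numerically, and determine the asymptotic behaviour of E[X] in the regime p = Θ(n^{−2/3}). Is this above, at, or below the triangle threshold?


Number of potential triangles: C(119, 3) = 273819.
Each occurs with probability p³ ≈ (0.165334)³ ≈ 4.51945484e-03.
By linearity: E[X] = C(119, 3)·p³ ≈ 273819 · 4.51945484e-03 ≈ 1237.512605.
Since α = 2/3 < 1, p = c/n^{2/3} ≫ 1/n is above the triangle threshold p ~ 1/n. Asymptotically E[X] ~ (c³/6)·n^{3(1−α)} = (4³/6)·n^{1} → ∞; triangles are abundant w.h.p.

E[X] ≈ 1237.512605; in regime p = Θ(1/n^{2/3}) E[X] diverges (above the triangle threshold p ~ 1/n).


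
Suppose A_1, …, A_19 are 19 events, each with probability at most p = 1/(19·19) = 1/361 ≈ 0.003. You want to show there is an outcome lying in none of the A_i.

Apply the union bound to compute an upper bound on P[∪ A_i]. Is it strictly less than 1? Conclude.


Union bound: P[∪_{i=1}^{19} A_i] ≤ Σ_i P[A_i] ≤ 19·p = 19·(1/361) = 1/19.
Numerically: 1/19 ≈ 0.053.
Is 1/19 < 1? YES.
Since P[∪ A_i] ≤ 1/19 < 1, the complement has P[∩ A_i^c] ≥ 1 − 1/19 = 18/19 > 0, so some outcome avoids every A_i.

19·p = 1/19 ≈ 0.053; existence CERTIFIED by the union bound.


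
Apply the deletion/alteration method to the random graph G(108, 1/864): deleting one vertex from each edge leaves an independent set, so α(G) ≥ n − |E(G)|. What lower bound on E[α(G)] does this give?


E[|E(G)|] = C(108, 2)·p = 5778 · (1/864) = 107/16.
E[α(G)] ≥ n − E[|E(G)|] = 108 − 107/16 = 1621/16.
Numerically: ≈ 101.3125.
(This is only a lower bound; the true E[α(G)] may be larger.)

E[α(G)] ≥ 1621/16 ≈ 101.3125.


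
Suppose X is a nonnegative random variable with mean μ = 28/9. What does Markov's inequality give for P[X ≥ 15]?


μ = E[X] = 28/9, a = 15.
Markov: P[X ≥ 15] ≤ μ/a = (28/9)/15 = 28/135.
Numerically: ≈ 0.2074.
(Since a = 15 > μ = 3.1111, the bound 28/135 is < 1 and informative.)

P[X ≥ 15] ≤ 28/135 ≈ 0.2074.


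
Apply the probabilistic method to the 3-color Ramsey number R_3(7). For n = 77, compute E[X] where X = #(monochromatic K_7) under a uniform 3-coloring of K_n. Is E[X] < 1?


E[X] = C(77, 7) · 3^{1 − 21} = 2404808340 · 3^{−20} = 2404808340/3486784401.
As a reduced fraction: E[X] = 801602780/1162261467 ≈ 0.689692.
Is E[X] < 1? YES.
Since E[X] < 1, there exists a 3-coloring of K_{77} with no monochromatic K_7; hence R_3(7) > 77.

E[X] = 801602780/1162261467 ≈ 0.689692; E[X] < 1, so R_3(7) > 77.


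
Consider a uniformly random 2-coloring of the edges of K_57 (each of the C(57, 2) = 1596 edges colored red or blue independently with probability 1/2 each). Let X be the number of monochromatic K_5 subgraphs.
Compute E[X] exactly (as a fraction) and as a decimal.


Let X = Σ_S X_S over the C(57, 5) = 4187106 subsets S of size 5, where X_S = 1 if the K_5 on S is monochromatic.
For a fixed S, the K_5 on S has C(5, 2) = 10 edges. P[all 10 edges red] = (1/2)^10, and likewise for blue, so P[monochromatic] = 2·(1/2)^10 = 2^{1 − 10} = 1/512.
By linearity of expectation: E[X] = C(57, 5) · 2^{1 − 10} = 4187106 · 1/512 = 2093553/256.
Numerically: E[X] ≈ 8177.941406.

E[X] = C(57,5)·2^(1−C(5,2)) = 2093553/256 ≈ 8177.941406.


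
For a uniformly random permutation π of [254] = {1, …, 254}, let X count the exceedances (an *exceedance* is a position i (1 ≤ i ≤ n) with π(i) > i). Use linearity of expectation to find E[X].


Write X = Σ_{i=1}^{254} X_i, where X_i = 1_{π(i) > i}.
For each fixed i, π(i) is uniform over {1, …, 254} (marginal of a uniform permutation), so P[π(i) > i] = (n − i)/n. Summing: Σ_{i=1}^{254} (n − i)/n = (0 + 1 + … + 253)/254 = 254(254 − 1)/(2·254) = (254 − 1)/2.
Hence E[X] = Σ_{i=1}^{254} (254 − i)/254 = 253/2 ≈ 126.5000.

E[X] = 253/2 = 126.5000.


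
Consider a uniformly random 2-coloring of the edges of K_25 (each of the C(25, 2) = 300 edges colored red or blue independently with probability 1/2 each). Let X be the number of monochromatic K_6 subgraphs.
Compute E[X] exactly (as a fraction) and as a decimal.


Let X = Σ_S X_S over the C(25, 6) = 177100 subsets S of size 6, where X_S = 1 if the K_6 on S is monochromatic.
For a fixed S, the K_6 on S has C(6, 2) = 15 edges. P[all 15 edges red] = (1/2)^15, and likewise for blue, so P[monochromatic] = 2·(1/2)^15 = 2^{1 − 15} = 1/16384.
By linearity of expectation: E[X] = C(25, 6) · 2^{1 − 15} = 177100 · 1/16384 = 44275/4096.
Numerically: E[X] ≈ 10.80933.

E[X] = C(25,6)·2^(1−C(6,2)) = 44275/4096 ≈ 10.80933.


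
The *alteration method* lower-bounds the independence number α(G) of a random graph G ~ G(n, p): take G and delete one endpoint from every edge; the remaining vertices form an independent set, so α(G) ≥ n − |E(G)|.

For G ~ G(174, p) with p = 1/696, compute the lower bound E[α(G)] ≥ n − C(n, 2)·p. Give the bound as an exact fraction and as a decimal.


E[|E(G)|] = C(174, 2)·p = 15051 · (1/696) = 173/8.
E[α(G)] ≥ n − E[|E(G)|] = 174 − 173/8 = 1219/8.
Numerically: ≈ 152.375000.
(This is only a lower bound; the true E[α(G)] may be larger.)

E[α(G)] ≥ 1219/8 ≈ 152.375000.


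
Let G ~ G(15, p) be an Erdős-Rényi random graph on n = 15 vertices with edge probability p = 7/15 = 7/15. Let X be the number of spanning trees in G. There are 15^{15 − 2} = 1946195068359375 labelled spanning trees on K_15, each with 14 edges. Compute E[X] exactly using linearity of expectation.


K_15 has 15^{15 − 2} = 1946195068359375 labelled spanning trees.
For each such spanning tree H, let X_H = 1 if all 14 edges of H are present in G. Then P[X_H = 1] = p^{14} = (7/15)^{14} = 678223072849/29192926025390625.
By linearity: E[X] = Σ_H E[X_H] = 1946195068359375 · p^{14} = 1946195068359375 · 678223072849/29192926025390625 = 678223072849/15.
Numerically: E[X] ≈ 4.521e+10.

E[X] = 1946195068359375 · (7/15)^{14} = 678223072849/15 ≈ 4.521e+10.


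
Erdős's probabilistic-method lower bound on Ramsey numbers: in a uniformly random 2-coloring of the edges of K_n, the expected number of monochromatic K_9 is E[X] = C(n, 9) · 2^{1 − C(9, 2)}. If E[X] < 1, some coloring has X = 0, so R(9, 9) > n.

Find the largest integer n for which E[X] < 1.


We need C(n, 9) · 2^{1 − 36} < 1, i.e. C(n, 9) < 2^{36 − 1} = 34359738368.
Check values of n near the boundary:
  n = 59: C(59, 9) = 12565671261; 12565671261 < 34359738368? YES
  n = 60: C(60, 9) = 14783142660; 14783142660 < 34359738368? YES
  n = 61: C(61, 9) = 17341763505; 17341763505 < 34359738368? YES
  n = 62: C(62, 9) = 20286591270; 20286591270 < 34359738368? YES
  n = 63: C(63, 9) = 23667689815; 23667689815 < 34359738368? YES
  n = 64: C(64, 9) = 27540584512; 27540584512 < 34359738368? YES
  n = 65: C(65, 9) = 31966749880; 31966749880 < 34359738368? YES
  n = 66: C(66, 9) = 37014131440; 37014131440 < 34359738368? NO
  n = 67: C(67, 9) = 42757703560; 42757703560 < 34359738368? NO
The largest n with C(n, 9) < 34359738368 is n = 65 (where E[X] = 3995843735/4294967296 ≈ 0.9303549). Hence R(9, 9) > 65, i.e. R(9, 9) ≥ 66.

Largest n = 65; hence R(9, 9) > 65.


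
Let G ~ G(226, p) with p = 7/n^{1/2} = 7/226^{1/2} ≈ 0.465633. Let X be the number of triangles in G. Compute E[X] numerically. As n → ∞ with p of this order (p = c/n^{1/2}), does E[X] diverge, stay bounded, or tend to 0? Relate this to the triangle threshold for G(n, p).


Number of potential triangles: C(226, 3) = 1898400.
Each occurs with probability p³ ≈ (0.465633)³ ≈ 1.00955843e-01.
By linearity: E[X] = C(226, 3)·p³ ≈ 1898400 · 1.00955843e-01 ≈ 191654.573121.
Since α = 1/2 < 1, p = c/n^{1/2} ≫ 1/n is above the triangle threshold p ~ 1/n. Asymptotically E[X] ~ (c³/6)·n^{3(1−α)} = (7³/6)·n^{1.5} → ∞; triangles are abundant w.h.p.

E[X] ≈ 191654.573121; in regime p = Θ(1/n^{1/2}) E[X] diverges (above the triangle threshold p ~ 1/n).


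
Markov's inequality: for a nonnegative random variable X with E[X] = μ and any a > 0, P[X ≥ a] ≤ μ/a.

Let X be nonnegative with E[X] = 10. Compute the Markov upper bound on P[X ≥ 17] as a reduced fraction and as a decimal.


μ = E[X] = 10, a = 17.
Markov: P[X ≥ 17] ≤ μ/a = (10)/17 = 10/17.
Numerically: ≈ 0.588.
(Since a = 17 > μ = 10.000, the bound 10/17 is < 1 and informative.)

P[X ≥ 17] ≤ 10/17 ≈ 0.588.


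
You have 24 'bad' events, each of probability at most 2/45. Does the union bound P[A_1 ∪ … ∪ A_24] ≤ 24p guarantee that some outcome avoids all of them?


Union bound: P[∪_{i=1}^{24} A_i] ≤ Σ_i P[A_i] ≤ 24·p = 24·(2/45) = 16/15.
Numerically: 16/15 ≈ 1.06667.
Is 16/15 < 1? NO.
Since the bound 16/15 is ≥ 1, the union bound is uninformative here; it does NOT by itself certify existence.

24·p = 16/15 ≈ 1.06667; existence NOT certified by the union bound.


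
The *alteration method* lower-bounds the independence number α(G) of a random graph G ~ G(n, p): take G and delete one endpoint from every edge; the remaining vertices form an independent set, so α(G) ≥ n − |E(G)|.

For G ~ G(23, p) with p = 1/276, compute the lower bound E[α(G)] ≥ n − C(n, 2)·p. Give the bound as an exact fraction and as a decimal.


E[|E(G)|] = C(23, 2)·p = 253 · (1/276) = 11/12.
E[α(G)] ≥ n − E[|E(G)|] = 23 − 11/12 = 265/12.
Numerically: ≈ 22.08333.
(This is only a lower bound; the true E[α(G)] may be larger.)

E[α(G)] ≥ 265/12 ≈ 22.08333.


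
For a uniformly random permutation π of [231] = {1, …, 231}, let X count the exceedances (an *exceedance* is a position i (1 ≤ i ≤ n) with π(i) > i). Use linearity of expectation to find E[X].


Write X = Σ_{i=1}^{231} X_i, where X_i = 1_{π(i) > i}.
For each fixed i, π(i) is uniform over {1, …, 231} (marginal of a uniform permutation), so P[π(i) > i] = (n − i)/n. Summing: Σ_{i=1}^{231} (n − i)/n = (0 + 1 + … + 230)/231 = 231(231 − 1)/(2·231) = (231 − 1)/2.
Hence E[X] = Σ_{i=1}^{231} (231 − i)/231 = 115 ≈ 115.000.

E[X] = 115 = 115.000.


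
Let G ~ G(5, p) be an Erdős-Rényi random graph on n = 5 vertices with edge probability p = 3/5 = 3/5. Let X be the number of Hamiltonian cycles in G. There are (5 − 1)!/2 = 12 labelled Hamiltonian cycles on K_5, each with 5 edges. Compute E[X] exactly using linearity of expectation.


K_5 has (5 − 1)!/2 = 12 labelled Hamiltonian cycles.
For each such Hamiltonian cycle H, let X_H = 1 if all 5 edges of H are present in G. Then P[X_H = 1] = p^{5} = (3/5)^{5} = 243/3125.
Summing the indicators: E[X] = Σ_H E[X_H] = 12 · p^{5} = 12 · 243/3125 = 2916/3125.
Numerically: E[X] ≈ 0.933.

E[X] = 12 · (3/5)^{5} = 2916/3125 ≈ 0.933.


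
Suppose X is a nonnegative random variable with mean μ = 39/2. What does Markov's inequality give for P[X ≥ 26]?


μ = E[X] = 39/2, a = 26.
Markov: P[X ≥ 26] ≤ μ/a = (39/2)/26 = 3/4.
Numerically: ≈ 0.750.
(Since a = 26 > μ = 19.500, the bound 3/4 is < 1 and informative.)

P[X ≥ 26] ≤ 3/4 ≈ 0.750.


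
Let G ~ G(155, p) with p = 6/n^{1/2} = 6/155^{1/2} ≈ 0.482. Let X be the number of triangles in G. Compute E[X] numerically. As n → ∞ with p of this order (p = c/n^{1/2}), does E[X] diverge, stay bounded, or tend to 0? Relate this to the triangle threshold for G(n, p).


Number of potential triangles: C(155, 3) = 608685.
Each occurs with probability p³ ≈ (0.482)³ ≈ 1.11933e-01.
By linearity: E[X] = C(155, 3)·p³ ≈ 608685 · 1.11933e-01 ≈ 68131.634.
Since α = 1/2 < 1, p = c/n^{1/2} ≫ 1/n is above the triangle threshold p ~ 1/n. Asymptotically E[X] ~ (c³/6)·n^{3(1−α)} = (6³/6)·n^{1.5} → ∞; triangles are abundant w.h.p.

E[X] ≈ 68131.634; in regime p = Θ(1/n^{1/2}) E[X] diverges (above the triangle threshold p ~ 1/n).


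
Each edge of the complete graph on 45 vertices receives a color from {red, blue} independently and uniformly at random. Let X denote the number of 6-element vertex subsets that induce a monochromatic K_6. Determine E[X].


Let X = Σ_S X_S over the C(45, 6) = 8145060 subsets S of size 6, where X_S = 1 if the K_6 on S is monochromatic.
For a fixed S, the K_6 on S has C(6, 2) = 15 edges. P[all 15 edges red] = (1/2)^15, and likewise for blue, so P[monochromatic] = 2·(1/2)^15 = 2^{1 − 15} = 1/16384.
By linearity of expectation: E[X] = C(45, 6) · 2^{1 − 15} = 8145060 · 1/16384 = 2036265/4096.
Numerically: E[X] ≈ 497.135010.

E[X] = C(45,6)·2^(1−C(6,2)) = 2036265/4096 ≈ 497.135010.


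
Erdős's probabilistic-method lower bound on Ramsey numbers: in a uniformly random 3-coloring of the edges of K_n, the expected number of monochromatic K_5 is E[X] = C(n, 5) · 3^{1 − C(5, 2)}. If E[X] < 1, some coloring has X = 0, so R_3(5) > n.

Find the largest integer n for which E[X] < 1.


We need C(n, 5) · 3^{1 − 10} < 1, i.e. C(n, 5) < 3^{10 − 1} = 19683.
Check values of n near the boundary:
  n = 19: C(19, 5) = 11628; 11628 < 19683? YES
  n = 20: C(20, 5) = 15504; 15504 < 19683? YES
  n = 21: C(21, 5) = 20349; 20349 < 19683? NO
  n = 22: C(22, 5) = 26334; 26334 < 19683? NO
The largest n with C(n, 5) < 19683 is n = 20 (where E[X] = 5168/6561 ≈ 0.7876848). Hence R_3(5) > 20, i.e. R_3(5) ≥ 21.

Largest n = 20; hence R_3(5) > 20.


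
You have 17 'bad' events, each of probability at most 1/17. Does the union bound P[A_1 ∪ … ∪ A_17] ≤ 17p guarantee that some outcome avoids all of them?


Union bound: P[∪_{i=1}^{17} A_i] ≤ Σ_i P[A_i] ≤ 17·p = 17·(1/17) = 1.
Numerically: 1 ≈ 1.0000.
Is 1 < 1? NO.
Since the bound 1 is ≥ 1, the union bound is uninformative here; it does NOT by itself certify existence.

17·p = 1 ≈ 1.0000; existence NOT certified by the union bound.


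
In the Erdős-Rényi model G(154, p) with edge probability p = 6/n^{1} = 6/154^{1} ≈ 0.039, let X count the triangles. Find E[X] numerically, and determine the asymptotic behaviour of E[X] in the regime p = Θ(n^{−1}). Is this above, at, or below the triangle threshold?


Number of potential triangles: C(154, 3) = 596904.
Each occurs with probability p³ ≈ (0.039)³ ≈ 5.91414e-05.
By linearity: E[X] = C(154, 3)·p³ ≈ 596904 · 5.91414e-05 ≈ 35.302.
Here α = 1, so p = 6/n is exactly at the triangle threshold p ~ 1/n. Asymptotically E[X] → c³/6 = 6³/6 = 36 ≈ 36.000, a bounded constant. In this regime the triangle count is asymptotically Poisson(c³/6).

E[X] ≈ 35.302; in regime p = Θ(1/n^{1}) E[X] stays bounded (at the triangle threshold p ~ 1/n).


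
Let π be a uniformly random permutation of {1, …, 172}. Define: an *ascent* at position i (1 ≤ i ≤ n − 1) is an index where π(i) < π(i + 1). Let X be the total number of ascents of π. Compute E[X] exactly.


Write X = Σ X_I over i = 1, …, 171, with X_I the indicator of one ascent.
There are 171 indicators.
For each fixed i, the pair (π(i), π(i+1)) is a uniformly random ordered pair of distinct values from {1, …, 172}; by symmetry P[π(i) < π(i+1)] = 1/2.
By linearity: E[X] = 171 · (1/2) = (172 − 1) · (1/2) = 171/2 ≈ 85.500.

E[X] = 171/2 = 85.500.


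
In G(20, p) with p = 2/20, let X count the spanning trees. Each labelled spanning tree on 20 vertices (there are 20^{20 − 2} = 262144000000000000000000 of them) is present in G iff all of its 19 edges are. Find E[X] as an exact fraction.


K_20 has 20^{20 − 2} = 262144000000000000000000 labelled spanning trees.
For each such spanning tree H, let X_H = 1 if all 19 edges of H are present in G. Then P[X_H = 1] = p^{19} = (1/10)^{19} = 1/10000000000000000000.
By linearity: E[X] = Σ_H E[X_H] = 262144000000000000000000 · p^{19} = 262144000000000000000000 · 1/10000000000000000000 = 131072/5.
Numerically: E[X] ≈ 26214.

E[X] = 262144000000000000000000 · (1/10)^{19} = 131072/5 ≈ 26214.


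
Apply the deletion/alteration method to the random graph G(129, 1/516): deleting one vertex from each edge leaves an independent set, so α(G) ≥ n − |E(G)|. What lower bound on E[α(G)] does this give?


E[|E(G)|] = C(129, 2)·p = 8256 · (1/516) = 16.
E[α(G)] ≥ n − E[|E(G)|] = 129 − 16 = 113.
Numerically: ≈ 113.0000.
(This is only a lower bound; the true E[α(G)] may be larger.)

E[α(G)] ≥ 113 ≈ 113.0000.


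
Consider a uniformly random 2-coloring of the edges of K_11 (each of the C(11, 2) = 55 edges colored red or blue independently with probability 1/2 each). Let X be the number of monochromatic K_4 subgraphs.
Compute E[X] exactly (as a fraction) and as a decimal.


Let X = Σ_S X_S over the C(11, 4) = 330 subsets S of size 4, where X_S = 1 if the K_4 on S is monochromatic.
For a fixed S, the K_4 on S has C(4, 2) = 6 edges. P[all 6 edges red] = (1/2)^6, and likewise for blue, so P[monochromatic] = 2·(1/2)^6 = 2^{1 − 6} = 1/32.
By linearity of expectation: E[X] = C(11, 4) · 2^{1 − 6} = 330 · 1/32 = 165/16.
Numerically: E[X] ≈ 10.3125.

E[X] = C(11,4)·2^(1−C(4,2)) = 165/16 ≈ 10.3125.


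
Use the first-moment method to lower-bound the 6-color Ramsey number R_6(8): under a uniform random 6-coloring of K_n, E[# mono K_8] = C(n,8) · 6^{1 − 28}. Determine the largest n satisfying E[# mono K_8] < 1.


We need C(n, 8) · 6^{1 − 28} < 1, i.e. C(n, 8) < 6^{28 − 1} = 1023490369077469249536.
Check values of n near the boundary:
  n = 1591: C(1591, 8) = 1000427749141189953870; 1000427749141189953870 < 1023490369077469249536? YES
  n = 1592: C(1592, 8) = 1005480414540892933435; 1005480414540892933435 < 1023490369077469249536? YES
  n = 1593: C(1593, 8) = 1010555394551193970323; 1010555394551193970323 < 1023490369077469249536? YES
  n = 1594: C(1594, 8) = 1015652773590544255167; 1015652773590544255167 < 1023490369077469249536? YES
  n = 1595: C(1595, 8) = 1020772636343363633895; 1020772636343363633895 < 1023490369077469249536? YES
  n = 1596: C(1596, 8) = 1025915067760710553965; 1025915067760710553965 < 1023490369077469249536? NO
  n = 1597: C(1597, 8) = 1031080153060953275445; 1031080153060953275445 < 1023490369077469249536? NO
  n = 1598: C(1598, 8) = 1036267977730442348529; 1036267977730442348529 < 1023490369077469249536? NO
The largest n with C(n, 8) < 1023490369077469249536 is n = 1595 (where E[X] = 113419181815929292655/113721152119718805504 ≈ 0.997). Hence R_6(8) > 1595, i.e. R_6(8) ≥ 1596.

Largest n = 1595; hence R_6(8) > 1595.


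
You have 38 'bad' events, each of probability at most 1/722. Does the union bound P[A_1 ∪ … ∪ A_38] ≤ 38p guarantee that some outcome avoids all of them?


Union bound: P[∪_{i=1}^{38} A_i] ≤ Σ_i P[A_i] ≤ 38·p = 38·(1/722) = 1/19.
Numerically: 1/19 ≈ 0.052632.
Is 1/19 < 1? YES.
Since P[∪ A_i] ≤ 1/19 < 1, the complement has P[∩ A_i^c] ≥ 1 − 1/19 = 18/19 > 0, so some outcome avoids every A_i.

38·p = 1/19 ≈ 0.052632; existence CERTIFIED by the union bound.


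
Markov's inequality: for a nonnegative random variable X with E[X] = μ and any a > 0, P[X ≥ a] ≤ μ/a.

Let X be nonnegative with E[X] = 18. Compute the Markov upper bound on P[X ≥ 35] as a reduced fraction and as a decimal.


μ = E[X] = 18, a = 35.
Markov: P[X ≥ 35] ≤ μ/a = (18)/35 = 18/35.
Numerically: ≈ 0.514.
(Since a = 35 > μ = 18.000, the bound 18/35 is < 1 and informative.)

P[X ≥ 35] ≤ 18/35 ≈ 0.514.


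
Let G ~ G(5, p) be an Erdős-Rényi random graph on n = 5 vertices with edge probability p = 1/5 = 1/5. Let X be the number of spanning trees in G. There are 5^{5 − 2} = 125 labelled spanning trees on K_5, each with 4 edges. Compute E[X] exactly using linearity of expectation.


K_5 has 5^{5 − 2} = 125 labelled spanning trees.
For each such spanning tree H, let X_H = 1 if all 4 edges of H are present in G. Then P[X_H = 1] = p^{4} = (1/5)^{4} = 1/625.
By linearity of expectation: E[X] = Σ_H E[X_H] = 125 · p^{4} = 125 · 1/625 = 1/5.
Numerically: E[X] ≈ 0.2.

E[X] = 125 · (1/5)^{4} = 1/5 ≈ 0.2.


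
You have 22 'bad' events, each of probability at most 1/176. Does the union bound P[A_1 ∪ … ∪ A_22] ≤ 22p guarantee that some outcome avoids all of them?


Union bound: P[∪_{i=1}^{22} A_i] ≤ Σ_i P[A_i] ≤ 22·p = 22·(1/176) = 1/8.
Numerically: 1/8 ≈ 0.125.
Is 1/8 < 1? YES.
Since P[∪ A_i] ≤ 1/8 < 1, the complement has P[∩ A_i^c] ≥ 1 − 1/8 = 7/8 > 0, so some outcome avoids every A_i.

22·p = 1/8 ≈ 0.125; existence CERTIFIED by the union bound.


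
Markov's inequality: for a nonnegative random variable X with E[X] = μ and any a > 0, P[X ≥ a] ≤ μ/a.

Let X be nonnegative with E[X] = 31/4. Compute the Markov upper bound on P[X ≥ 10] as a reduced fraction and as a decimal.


μ = E[X] = 31/4, a = 10.
Markov: P[X ≥ 10] ≤ μ/a = (31/4)/10 = 31/40.
Numerically: ≈ 0.775.
(Since a = 10 > μ = 7.750, the bound 31/40 is < 1 and informative.)

P[X ≥ 10] ≤ 31/40 ≈ 0.775.


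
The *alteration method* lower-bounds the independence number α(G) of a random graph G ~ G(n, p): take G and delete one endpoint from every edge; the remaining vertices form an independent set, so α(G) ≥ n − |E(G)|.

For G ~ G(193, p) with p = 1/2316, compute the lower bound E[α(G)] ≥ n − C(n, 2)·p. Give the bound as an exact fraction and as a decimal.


E[|E(G)|] = C(193, 2)·p = 18528 · (1/2316) = 8.
E[α(G)] ≥ n − E[|E(G)|] = 193 − 8 = 185.
Numerically: ≈ 185.0000.
(This is only a lower bound; the true E[α(G)] may be larger.)

E[α(G)] ≥ 185 ≈ 185.0000.


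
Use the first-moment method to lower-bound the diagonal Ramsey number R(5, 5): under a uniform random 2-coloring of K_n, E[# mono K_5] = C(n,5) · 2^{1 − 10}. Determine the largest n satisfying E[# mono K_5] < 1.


We need C(n, 5) · 2^{1 − 10} < 1, i.e. C(n, 5) < 2^{10 − 1} = 512.
Check values of n near the boundary:
  n = 8: C(8, 5) = 56; 56 < 512? YES
  n = 9: C(9, 5) = 126; 126 < 512? YES
  n = 10: C(10, 5) = 252; 252 < 512? YES
  n = 11: C(11, 5) = 462; 462 < 512? YES
  n = 12: C(12, 5) = 792; 792 < 512? NO
The largest n with C(n, 5) < 512 is n = 11 (where E[X] = 231/256 ≈ 0.90234). Hence R(5, 5) > 11, i.e. R(5, 5) ≥ 12.

Largest n = 11; hence R(5, 5) > 11.


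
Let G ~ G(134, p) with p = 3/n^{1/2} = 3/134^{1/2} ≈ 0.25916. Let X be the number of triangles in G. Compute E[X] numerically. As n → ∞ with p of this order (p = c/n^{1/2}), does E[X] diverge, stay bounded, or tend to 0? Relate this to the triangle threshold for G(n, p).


Number of potential triangles: C(134, 3) = 392084.
Each occurs with probability p³ ≈ (0.25916)³ ≈ 1.7406304e-02.
By linearity: E[X] = C(134, 3)·p³ ≈ 392084 · 1.7406304e-02 ≈ 6824.73334.
Since α = 1/2 < 1, p = c/n^{1/2} ≫ 1/n is above the triangle threshold p ~ 1/n. Asymptotically E[X] ~ (c³/6)·n^{3(1−α)} = (3³/6)·n^{1.5} → ∞; triangles are abundant w.h.p.

E[X] ≈ 6824.73334; in regime p = Θ(1/n^{1/2}) E[X] diverges (above the triangle threshold p ~ 1/n).


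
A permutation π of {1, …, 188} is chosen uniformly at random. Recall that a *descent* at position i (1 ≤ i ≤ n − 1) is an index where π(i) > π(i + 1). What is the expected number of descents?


Write X = Σ X_I over i = 1, …, 187, with X_I the indicator of one descent.
There are 187 indicators.
For each fixed i, the pair (π(i), π(i+1)) is a uniformly random ordered pair of distinct values from {1, …, 188}; by symmetry P[π(i) > π(i+1)] = 1/2.
By linearity: E[X] = 187 · (1/2) = (188 − 1) · (1/2) = 187/2 ≈ 93.5000.

E[X] = 187/2 = 93.5000.


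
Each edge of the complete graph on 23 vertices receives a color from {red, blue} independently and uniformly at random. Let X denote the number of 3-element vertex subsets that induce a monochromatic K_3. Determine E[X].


Let X = Σ_S X_S over the C(23, 3) = 1771 subsets S of size 3, where X_S = 1 if the K_3 on S is monochromatic.
For a fixed S, the K_3 on S has C(3, 2) = 3 edges. P[all 3 edges red] = (1/2)^3, and likewise for blue, so P[monochromatic] = 2·(1/2)^3 = 2^{1 − 3} = 1/4.
By linearity of expectation: E[X] = C(23, 3) · 2^{1 − 3} = 1771 · 1/4 = 1771/4.
Numerically: E[X] ≈ 442.7500.

E[X] = C(23,3)·2^(1−C(3,2)) = 1771/4 ≈ 442.7500.


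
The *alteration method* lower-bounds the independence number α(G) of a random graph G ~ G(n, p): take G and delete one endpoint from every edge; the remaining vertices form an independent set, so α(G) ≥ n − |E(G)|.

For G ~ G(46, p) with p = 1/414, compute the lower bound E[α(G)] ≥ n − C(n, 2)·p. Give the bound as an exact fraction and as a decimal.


E[|E(G)|] = C(46, 2)·p = 1035 · (1/414) = 5/2.
E[α(G)] ≥ n − E[|E(G)|] = 46 − 5/2 = 87/2.
Numerically: ≈ 43.500.
(This is only a lower bound; the true E[α(G)] may be larger.)

E[α(G)] ≥ 87/2 ≈ 43.500.


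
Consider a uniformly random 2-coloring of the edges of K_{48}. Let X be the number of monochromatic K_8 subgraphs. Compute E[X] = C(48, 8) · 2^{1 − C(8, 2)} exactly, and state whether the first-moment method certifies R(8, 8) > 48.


E[X] = C(48, 8) · 2^{1 − 28} = 377348994 · 2^{−27} = 377348994/134217728.
As a reduced fraction: E[X] = 188674497/67108864 ≈ 2.811.
Is E[X] < 1? NO.
Since E[X] ≥ 1, the first-moment bound is inconclusive at n = 48; it does NOT by itself certify R(8, 8) > 48.

E[X] = 188674497/67108864 ≈ 2.811; E[X] ≥ 1; first-moment method inconclusive here.


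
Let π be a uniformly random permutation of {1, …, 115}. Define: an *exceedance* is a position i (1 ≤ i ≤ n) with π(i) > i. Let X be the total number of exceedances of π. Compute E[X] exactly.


Write X = Σ_{i=1}^{115} X_i, where X_i = 1_{π(i) > i}.
For each fixed i, π(i) is uniform over {1, …, 115} (marginal of a uniform permutation), so P[π(i) > i] = (n − i)/n. Summing: Σ_{i=1}^{115} (n − i)/n = (0 + 1 + … + 114)/115 = 115(115 − 1)/(2·115) = (115 − 1)/2.
Hence E[X] = Σ_{i=1}^{115} (115 − i)/115 = 57 ≈ 57.000.

E[X] = 57 = 57.000.


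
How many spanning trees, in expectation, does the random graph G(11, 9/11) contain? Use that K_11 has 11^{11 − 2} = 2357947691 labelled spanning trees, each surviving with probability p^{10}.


K_11 has 11^{11 − 2} = 2357947691 labelled spanning trees.
For each such spanning tree H, let X_H = 1 if all 10 edges of H are present in G. Then P[X_H = 1] = p^{10} = (9/11)^{10} = 3486784401/25937424601.
Summing the indicators: E[X] = Σ_H E[X_H] = 2357947691 · p^{10} = 2357947691 · 3486784401/25937424601 = 3486784401/11.
Numerically: E[X] ≈ 3.17e+08.

E[X] = 2357947691 · (9/11)^{10} = 3486784401/11 ≈ 3.17e+08.
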